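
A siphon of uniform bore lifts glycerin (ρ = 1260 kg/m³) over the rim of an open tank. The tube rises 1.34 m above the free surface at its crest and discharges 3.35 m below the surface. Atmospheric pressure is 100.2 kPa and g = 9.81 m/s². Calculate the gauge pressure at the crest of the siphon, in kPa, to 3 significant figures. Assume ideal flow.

Bernoulli surface→outlet gives ½v² = g·h_out, so v = √(2·9.81·3.35) = 8.11 m/s.
With constant cross-section the crest speed equals v; applying Bernoulli from the surface up to the crest, P_top = P_atm − ½ρv² − ρg·h_top.
P_top = 100200 − ½·1260·8.11² − 1260·9.81·1.34 = 42200 Pa. So P_gauge = P_top − P_atm = -58000 Pa.

-58.0 kPa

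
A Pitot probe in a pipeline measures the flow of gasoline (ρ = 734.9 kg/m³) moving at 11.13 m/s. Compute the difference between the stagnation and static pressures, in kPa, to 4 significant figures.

ΔP ≈ 45.52 kPa

The dynamic pressure equals the rise in static pressure at the stagnation point: ΔP = ½ρv².
ΔP = ½·734.9·11.13² = 45520 Pa.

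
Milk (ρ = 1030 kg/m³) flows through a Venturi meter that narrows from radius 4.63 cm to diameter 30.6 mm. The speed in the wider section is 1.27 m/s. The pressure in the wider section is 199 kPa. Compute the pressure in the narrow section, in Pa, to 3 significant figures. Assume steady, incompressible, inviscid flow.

Continuity gives A₁v₁ = A₂v₂, so v₂ = (67.3 cm²)/(7.35 cm²) × 1.27 m/s = 11.6 m/s.
Bernoulli (h₁ = h₂): P₁ − P₂ = ½ρ(v₂² − v₁²).
P₂ = P₁ − ½ρ(v₂² − v₁²) = 199000 − ½·1030·(11.6² − 1.27²) = 199000 − 68800 = 130000 Pa.

P₂ ≈ 130000 Pa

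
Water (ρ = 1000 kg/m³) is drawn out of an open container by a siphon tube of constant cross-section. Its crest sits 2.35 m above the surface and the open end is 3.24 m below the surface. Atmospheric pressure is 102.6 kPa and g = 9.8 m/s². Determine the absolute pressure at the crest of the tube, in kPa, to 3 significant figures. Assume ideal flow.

47.8 kPa

The outlet speed comes from Torricelli: v = √(2g·3.24) = 7.97 m/s.
Continuity keeps v the same throughout the tube; from surface to crest, P_atm + 0 = P_top + ½ρv² + ρg·h_top.
P_top = 102600 − ½·1000·7.97² − 1000·9.8·2.35 = 47800 Pa.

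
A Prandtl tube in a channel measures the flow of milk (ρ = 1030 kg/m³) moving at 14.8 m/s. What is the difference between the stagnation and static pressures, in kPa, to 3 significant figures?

113 kPa

The dynamic pressure equals the rise in static pressure at the stagnation point: ΔP = ½ρv².
ΔP = ½·1030·14.8² = 113000 Pa.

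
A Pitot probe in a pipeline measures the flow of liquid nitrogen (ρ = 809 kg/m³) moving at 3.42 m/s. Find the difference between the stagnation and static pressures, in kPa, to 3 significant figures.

At the stagnation point the flow is brought to rest, so Bernoulli gives P_stag − P_static = ½ρv².
ΔP = ½·809·3.42² = 4730 Pa.

ΔP ≈ 4.73 kPa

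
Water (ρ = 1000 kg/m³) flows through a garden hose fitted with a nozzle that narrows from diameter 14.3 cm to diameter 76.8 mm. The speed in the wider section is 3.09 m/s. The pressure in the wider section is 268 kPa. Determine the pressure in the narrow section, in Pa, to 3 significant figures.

P₂ ≈ 215000 Pa

By continuity, v₂ = v₁·A₁/A₂ = 3.09·(161/46.3) = 10.7 m/s.
Along the horizontal streamline, P + ½ρv² is constant.
P₂ = P₁ − ½ρ(v₂² − v₁²) = 268000 − ½·1000·(10.7² − 3.09²) = 268000 − 52600 = 215000 Pa.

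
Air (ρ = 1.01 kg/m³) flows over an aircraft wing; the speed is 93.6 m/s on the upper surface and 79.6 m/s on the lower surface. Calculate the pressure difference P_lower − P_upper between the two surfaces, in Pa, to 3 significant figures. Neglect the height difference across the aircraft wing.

ΔP ≈ 1220 Pa

With negligible Δh, P + ½ρv² is constant, so P_low − P_up = ½ρ(v_up² − v_low²).
ΔP = ½·1.01·(93.6² − 79.6²) = 1220 Pa.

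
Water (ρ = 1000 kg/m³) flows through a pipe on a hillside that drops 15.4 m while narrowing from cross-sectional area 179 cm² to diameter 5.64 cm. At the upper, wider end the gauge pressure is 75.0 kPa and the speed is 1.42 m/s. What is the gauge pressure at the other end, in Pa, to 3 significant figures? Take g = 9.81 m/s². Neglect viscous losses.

Continuity gives A₁v₁ = A₂v₂, so v₂ = (179 cm²)/(25.0 cm²) × 1.42 m/s = 10.2 m/s.
Energy conservation along the streamline gives P₂ = P₁ − ½ρ(v₂² − v₁²) − ρg(h₂ − h₁).
P₂ = 75000 + ½·1000·(1.42² − 10.2²) − 1000·9.81·(−15.4) = 75000 + (-50700) − (-151000) = 175000 Pa.

P₂ = 175000 Pa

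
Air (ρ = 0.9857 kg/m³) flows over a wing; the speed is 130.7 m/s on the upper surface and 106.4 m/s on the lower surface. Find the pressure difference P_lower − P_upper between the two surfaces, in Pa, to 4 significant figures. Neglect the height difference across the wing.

With negligible Δh, P + ½ρv² is constant, so P_low − P_up = ½ρ(v_up² − v_low²).
ΔP = ½·0.9857·(130.7² − 106.4²) = 2840 Pa.

2840 Pa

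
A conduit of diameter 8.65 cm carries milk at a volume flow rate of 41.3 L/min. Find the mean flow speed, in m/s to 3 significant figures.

Q = 41.3 L/min = 0.000688 m³/s.
v = Q/A = 0.000688 / 0.00588 = 0.117 m/s.

0.117 m/s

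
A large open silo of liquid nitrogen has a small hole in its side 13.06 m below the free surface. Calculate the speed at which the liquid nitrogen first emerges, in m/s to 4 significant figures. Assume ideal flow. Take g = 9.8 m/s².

With the surface at rest and both surface and jet at atmospheric pressure, Bernoulli gives ρg h = ½ρv², so v = √(2gh) = √(2·9.8·13.06) = 16.00 m/s.

v = 16.00 m/s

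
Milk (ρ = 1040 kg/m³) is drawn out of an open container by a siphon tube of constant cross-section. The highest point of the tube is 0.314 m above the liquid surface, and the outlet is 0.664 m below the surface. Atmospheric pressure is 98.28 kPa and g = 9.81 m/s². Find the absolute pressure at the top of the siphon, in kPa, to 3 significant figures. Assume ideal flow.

88.3 kPa

From the surface to the outlet (both open to atmosphere, surface at rest): v = √(2g·h_out) = √(2·9.81·0.664) = 3.61 m/s.
The bore is uniform, so the speed at the crest is the same v. Bernoulli surface→crest: P_atm = P_top + ½ρv² + ρg·h_top.
P_top = 98280 − ½·1040·3.61² − 1040·9.81·0.314 = 88300 Pa.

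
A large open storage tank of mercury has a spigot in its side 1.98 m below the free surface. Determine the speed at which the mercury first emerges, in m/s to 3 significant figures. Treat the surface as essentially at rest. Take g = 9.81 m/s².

Torricelli's result v = √(2gh) gives v = √(2·9.81·1.98) = 6.23 m/s.

v ≈ 6.23 m/s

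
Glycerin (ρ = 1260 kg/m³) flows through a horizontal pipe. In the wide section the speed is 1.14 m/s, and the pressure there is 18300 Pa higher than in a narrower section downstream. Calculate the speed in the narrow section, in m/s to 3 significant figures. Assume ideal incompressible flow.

v₂ ≈ 5.51 m/s

Horizontal Bernoulli: P₁ + ½ρv₁² = P₂ + ½ρv₂², so v₂² = v₁² + 2(P₁ − P₂)/ρ.
v₂ = √(1.14² + 2·18300/1260) = √(1.30 + 29.0) = 5.51 m/s.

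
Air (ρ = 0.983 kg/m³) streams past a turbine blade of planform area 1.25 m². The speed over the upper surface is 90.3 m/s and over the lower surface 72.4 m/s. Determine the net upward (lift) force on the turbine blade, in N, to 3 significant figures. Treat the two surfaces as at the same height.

From P + ½ρv² = const at equal height, P_low − P_up = ½ρ(v_up² − v_low²).
ΔP = ½·0.983·(90.3² − 72.4²) = 1430 Pa.
Lift = ΔP · A = 1430 × 1.25 = 1790 N.

F ≈ 1790 N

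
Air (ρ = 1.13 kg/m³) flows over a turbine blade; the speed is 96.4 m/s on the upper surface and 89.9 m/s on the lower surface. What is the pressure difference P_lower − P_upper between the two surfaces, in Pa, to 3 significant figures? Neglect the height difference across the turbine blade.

The pressure is lower where the speed is higher: ΔP = ½ρ(v_up² − v_low²).
ΔP = ½·1.13·(96.4² − 89.9²) = 684 Pa.

ΔP ≈ 684 Pa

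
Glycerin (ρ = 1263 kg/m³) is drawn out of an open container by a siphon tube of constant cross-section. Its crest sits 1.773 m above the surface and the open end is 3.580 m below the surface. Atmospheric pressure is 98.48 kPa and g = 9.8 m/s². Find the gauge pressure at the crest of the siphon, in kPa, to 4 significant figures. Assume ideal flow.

Bernoulli surface→outlet gives ½v² = g·h_out, so v = √(2·9.8·3.580) = 8.377 m/s.
The bore is uniform, so the speed at the crest is the same v. Bernoulli surface→crest: P_atm = P_top + ½ρv² + ρg·h_top.
P_top = 98480 − ½·1263·8.377² − 1263·9.8·1.773 = 32220 Pa. So P_gauge = P_top − P_atm = -66260 Pa.

-66.26 kPa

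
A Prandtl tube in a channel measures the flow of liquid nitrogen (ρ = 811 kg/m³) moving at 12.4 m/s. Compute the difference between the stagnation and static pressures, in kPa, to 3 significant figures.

ΔP ≈ 62.3 kPa

At the stagnation point the flow is brought to rest, so Bernoulli gives P_stag − P_static = ½ρv².
ΔP = ½·811·12.4² = 62300 Pa.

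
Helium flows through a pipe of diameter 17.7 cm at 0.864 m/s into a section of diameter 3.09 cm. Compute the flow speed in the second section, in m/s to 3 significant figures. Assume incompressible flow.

The volume flow rate is constant, so v₂ = (A₁/A₂)v₁ = (246/7.50)·0.864 = 28.3 m/s.

v₂ ≈ 28.3 m/s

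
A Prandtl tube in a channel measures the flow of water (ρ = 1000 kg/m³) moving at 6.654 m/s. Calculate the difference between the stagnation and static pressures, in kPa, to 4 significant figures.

At the stagnation point the flow is brought to rest, so Bernoulli gives P_stag − P_static = ½ρv².
ΔP = ½·1000·6.654² = 22140 Pa.

22.14 kPa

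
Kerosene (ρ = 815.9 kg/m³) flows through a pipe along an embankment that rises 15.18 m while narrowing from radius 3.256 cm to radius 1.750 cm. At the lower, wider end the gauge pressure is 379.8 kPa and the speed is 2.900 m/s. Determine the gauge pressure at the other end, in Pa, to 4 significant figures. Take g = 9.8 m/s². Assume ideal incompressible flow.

The volume flow rate is constant, so v₂ = (A₁/A₂)v₁ = (33.31/9.621)·2.900 = 10.04 m/s.
Applying Bernoulli between the two ends and solving for P₂: P₂ = P₁ + ½ρ(v₁² − v₂²) − ρgΔh.
P₂ = 379800 + ½·815.9·(2.900² − 10.04²) − 815.9·9.8·(+15.18) = 379800 + (-37680) − (121400) = 220700 Pa.

P₂ = 220700 Pa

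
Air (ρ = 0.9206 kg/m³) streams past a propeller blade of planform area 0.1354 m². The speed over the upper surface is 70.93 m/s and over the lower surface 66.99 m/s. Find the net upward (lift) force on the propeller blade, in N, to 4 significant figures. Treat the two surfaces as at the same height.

With equal heights on the two surfaces, Bernoulli gives P_lower − P_upper = ½ρ(v_upper² − v_lower²).
ΔP = ½·0.9206·(70.93² − 66.99²) = 250.1 Pa.
Lift = ΔP · A = 250.1 × 0.1354 = 33.87 N.

33.87 N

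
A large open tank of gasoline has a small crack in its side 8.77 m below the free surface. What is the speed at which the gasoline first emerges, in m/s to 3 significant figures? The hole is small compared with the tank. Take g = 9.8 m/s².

v ≈ 13.1 m/s

With the surface at rest and both surface and jet at atmospheric pressure, Bernoulli gives ρg h = ½ρv², so v = √(2gh) = √(2·9.8·8.77) = 13.1 m/s.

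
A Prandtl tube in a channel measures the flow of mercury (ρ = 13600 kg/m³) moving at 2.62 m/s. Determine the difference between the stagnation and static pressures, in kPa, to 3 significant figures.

ΔP = 46.7 kPa

At the stagnation point the flow is brought to rest, so Bernoulli gives P_stag − P_static = ½ρv².
ΔP = ½·13600·2.62² = 46700 Pa.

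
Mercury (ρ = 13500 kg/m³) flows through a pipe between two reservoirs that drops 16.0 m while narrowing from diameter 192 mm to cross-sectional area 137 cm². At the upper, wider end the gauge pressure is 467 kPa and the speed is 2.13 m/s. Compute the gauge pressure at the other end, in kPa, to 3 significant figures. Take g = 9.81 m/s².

2480 kPa

By continuity, v₂ = v₁·A₁/A₂ = 2.13·(290/137) = 4.50 m/s.
Applying Bernoulli between the two ends and solving for P₂: P₂ = P₁ + ½ρ(v₁² − v₂²) − ρgΔh.
P₂ = 467000 + ½·13500·(2.13² − 4.50²) − 13500·9.81·(−16.0) = 467000 + (-106000) − (-2120000) = 2480000 Pa.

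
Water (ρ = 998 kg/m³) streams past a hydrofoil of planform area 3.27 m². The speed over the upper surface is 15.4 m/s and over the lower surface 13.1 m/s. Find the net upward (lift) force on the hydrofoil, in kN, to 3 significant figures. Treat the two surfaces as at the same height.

With equal heights on the two surfaces, Bernoulli gives P_lower − P_upper = ½ρ(v_upper² − v_lower²).
ΔP = ½·998·(15.4² − 13.1²) = 32700 Pa.
Lift = ΔP · A = 32700 × 3.27 = 107000 N.

F ≈ 107 kN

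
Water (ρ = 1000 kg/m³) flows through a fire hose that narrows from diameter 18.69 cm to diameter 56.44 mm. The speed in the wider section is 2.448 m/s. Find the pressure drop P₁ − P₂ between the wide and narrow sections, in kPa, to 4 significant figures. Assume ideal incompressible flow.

357.3 kPa

By continuity, v₂ = v₁·A₁/A₂ = 2.448·(274.4/25.02) = 26.84 m/s.
Along the horizontal streamline, P + ½ρv² is constant.
P₁ − P₂ = ½·1000·(26.84² − 2.448²) = ½·1000·714.6 = 357300 Pa.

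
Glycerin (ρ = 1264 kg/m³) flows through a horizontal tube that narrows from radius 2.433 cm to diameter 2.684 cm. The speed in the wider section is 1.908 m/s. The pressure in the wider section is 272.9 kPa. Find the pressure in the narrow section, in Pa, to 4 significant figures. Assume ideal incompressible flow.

The volume flow rate is constant, so v₂ = (A₁/A₂)v₁ = (18.60/5.658)·1.908 = 6.271 m/s.
Bernoulli (h₁ = h₂): P₁ − P₂ = ½ρ(v₂² − v₁²).
P₂ = P₁ − ½ρ(v₂² − v₁²) = 272900 − ½·1264·(6.271² − 1.908²) = 272900 − 22560 = 250300 Pa.

P₂ = 250300 Pa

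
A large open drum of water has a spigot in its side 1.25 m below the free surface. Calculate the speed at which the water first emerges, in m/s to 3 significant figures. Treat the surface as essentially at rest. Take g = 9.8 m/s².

v ≈ 4.95 m/s

The surface is effectively still and both ends are open, so ½v² = gh and v = √(2·9.8·1.25) = 4.95 m/s.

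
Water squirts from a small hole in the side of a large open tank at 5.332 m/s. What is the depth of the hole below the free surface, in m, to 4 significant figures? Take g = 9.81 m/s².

Inverting v = √(2gh) gives h = v² / 2g.
h = 5.332²/(2·9.81) = 28.43/19.62 = 1.449 m.

h = 1.449 m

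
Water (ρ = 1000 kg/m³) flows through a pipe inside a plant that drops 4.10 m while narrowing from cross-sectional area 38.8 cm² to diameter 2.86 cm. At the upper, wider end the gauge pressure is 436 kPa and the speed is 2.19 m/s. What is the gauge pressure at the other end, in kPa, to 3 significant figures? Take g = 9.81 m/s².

P₂ ≈ 391 kPa

Continuity gives A₁v₁ = A₂v₂, so v₂ = (38.8 cm²)/(6.42 cm²) × 2.19 m/s = 13.2 m/s.
Applying Bernoulli between the two ends and solving for P₂: P₂ = P₁ + ½ρ(v₁² − v₂²) − ρgΔh.
P₂ = 436000 + ½·1000·(2.19² − 13.2²) − 1000·9.81·(−4.10) = 436000 + (-85100) − (-40200) = 391000 Pa.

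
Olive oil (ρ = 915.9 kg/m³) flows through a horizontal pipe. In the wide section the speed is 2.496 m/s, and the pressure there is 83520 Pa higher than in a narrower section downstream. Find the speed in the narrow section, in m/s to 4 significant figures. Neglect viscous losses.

v₂ ≈ 13.73 m/s

Along the level pipe P + ½ρv² is conserved, hence v₂² = v₁² + 2(P₁ − P₂)/ρ.
v₂ = √(2.496² + 2·83520/915.9) = √(6.230 + 182.4) = 13.73 m/s.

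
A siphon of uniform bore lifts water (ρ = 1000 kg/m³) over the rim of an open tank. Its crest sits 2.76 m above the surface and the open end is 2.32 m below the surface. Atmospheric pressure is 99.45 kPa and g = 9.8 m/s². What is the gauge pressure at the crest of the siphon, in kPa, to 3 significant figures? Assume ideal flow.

From the surface to the outlet (both open to atmosphere, surface at rest): v = √(2g·h_out) = √(2·9.8·2.32) = 6.74 m/s.
The bore is uniform, so the speed at the crest is the same v. Bernoulli surface→crest: P_atm = P_top + ½ρv² + ρg·h_top.
P_top = 99450 − ½·1000·6.74² − 1000·9.8·2.76 = 49700 Pa. So P_gauge = P_top − P_atm = -49800 Pa.

P_gauge ≈ -49.8 kPa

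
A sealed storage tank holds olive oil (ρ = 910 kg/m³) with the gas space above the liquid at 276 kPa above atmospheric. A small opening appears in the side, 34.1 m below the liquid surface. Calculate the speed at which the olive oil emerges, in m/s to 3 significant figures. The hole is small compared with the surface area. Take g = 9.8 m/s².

35.7 m/s

Take point 1 at the surface (v₁ ≈ 0) and point 2 at the hole (at atmospheric pressure). Bernoulli: P₁ + ρg h = P_atm + ½ρv₂².
With P₁ − P_atm = 276000 Pa, v₂ = √(2gh + 2ΔP/ρ) = √(2·9.8·34.1 + 2·276000/910) = 35.7 m/s.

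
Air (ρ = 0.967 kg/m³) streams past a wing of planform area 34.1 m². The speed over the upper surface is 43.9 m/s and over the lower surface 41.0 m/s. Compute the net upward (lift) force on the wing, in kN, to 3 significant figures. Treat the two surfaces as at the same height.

The faster flow above has the lower pressure; Bernoulli (same height) gives ΔP = ½ρ(v_up² − v_low²).
ΔP = ½·0.967·(43.9² − 41.0²) = 119 Pa.
Lift = ΔP · A = 119 × 34.1 = 4060 N.

F = 4.06 kN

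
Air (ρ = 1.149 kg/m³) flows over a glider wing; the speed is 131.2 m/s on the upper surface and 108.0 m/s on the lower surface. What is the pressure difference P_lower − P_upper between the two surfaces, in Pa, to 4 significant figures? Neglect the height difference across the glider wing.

The pressure is lower where the speed is higher: ΔP = ½ρ(v_up² − v_low²).
ΔP = ½·1.149·(131.2² − 108.0²) = 3188 Pa.

3188 Pa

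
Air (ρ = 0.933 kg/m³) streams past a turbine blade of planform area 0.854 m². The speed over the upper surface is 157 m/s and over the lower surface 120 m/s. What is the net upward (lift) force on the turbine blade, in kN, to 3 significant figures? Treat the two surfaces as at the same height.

The faster flow above has the lower pressure; Bernoulli (same height) gives ΔP = ½ρ(v_up² − v_low²).
ΔP = ½·0.933·(157² − 120²) = 4780 Pa.
Lift = ΔP · A = 4780 × 0.854 = 4080 N.

F ≈ 4.08 kN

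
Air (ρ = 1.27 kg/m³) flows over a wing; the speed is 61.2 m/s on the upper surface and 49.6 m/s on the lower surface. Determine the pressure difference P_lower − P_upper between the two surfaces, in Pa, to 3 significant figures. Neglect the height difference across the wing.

ΔP = 816 Pa

Bernoulli (same height): P_lower − P_upper = ½ρ(v_upper² − v_lower²).
ΔP = ½·1.27·(61.2² − 49.6²) = 816 Pa.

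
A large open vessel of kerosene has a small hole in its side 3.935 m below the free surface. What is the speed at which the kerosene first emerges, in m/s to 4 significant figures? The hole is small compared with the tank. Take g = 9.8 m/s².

With the surface at rest and both surface and jet at atmospheric pressure, Bernoulli gives ρg h = ½ρv², so v = √(2gh) = √(2·9.8·3.935) = 8.782 m/s.

8.782 m/s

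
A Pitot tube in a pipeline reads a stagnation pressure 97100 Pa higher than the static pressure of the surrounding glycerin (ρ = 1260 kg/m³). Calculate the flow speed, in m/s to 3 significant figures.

v ≈ 12.4 m/s

The dynamic pressure equals the rise in static pressure at the stagnation point: ΔP = ½ρv².
v = √(2ΔP/ρ) = √(2·97100/1260) = 12.4 m/s.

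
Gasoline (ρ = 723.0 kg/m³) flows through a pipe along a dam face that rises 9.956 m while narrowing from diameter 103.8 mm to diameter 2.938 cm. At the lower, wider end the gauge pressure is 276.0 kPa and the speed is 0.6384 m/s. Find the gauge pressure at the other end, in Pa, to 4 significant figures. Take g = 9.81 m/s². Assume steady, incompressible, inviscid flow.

The volume flow rate is constant, so v₂ = (A₁/A₂)v₁ = (84.62/6.779)·0.6384 = 7.969 m/s.
Energy conservation along the streamline gives P₂ = P₁ − ½ρ(v₂² − v₁²) − ρg(h₂ − h₁).
P₂ = 276000 + ½·723.0·(0.6384² − 7.969²) − 723.0·9.81·(+9.956) = 276000 + (-22810) − (70610) = 182600 Pa.

P₂ = 182600 Pa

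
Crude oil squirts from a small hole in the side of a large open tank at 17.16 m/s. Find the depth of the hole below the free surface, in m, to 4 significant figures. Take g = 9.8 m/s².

Torricelli: v = √(2gh), so h = v²/(2g).
h = 17.16²/(2·9.8) = 294.5/19.60 = 15.02 m.

h ≈ 15.02 m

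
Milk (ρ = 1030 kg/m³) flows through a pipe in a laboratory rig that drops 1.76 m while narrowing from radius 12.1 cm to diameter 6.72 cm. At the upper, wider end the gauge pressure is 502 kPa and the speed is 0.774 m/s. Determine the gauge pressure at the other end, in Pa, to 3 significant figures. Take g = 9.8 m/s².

468000 Pa

By continuity, v₂ = v₁·A₁/A₂ = 0.774·(460/35.5) = 10.0 m/s.
Applying Bernoulli between the two ends and solving for P₂: P₂ = P₁ + ½ρ(v₁² − v₂²) − ρgΔh.
P₂ = 502000 + ½·1030·(0.774² − 10.0²) − 1030·9.8·(−1.76) = 502000 + (-51600) − (-17800) = 468000 Pa.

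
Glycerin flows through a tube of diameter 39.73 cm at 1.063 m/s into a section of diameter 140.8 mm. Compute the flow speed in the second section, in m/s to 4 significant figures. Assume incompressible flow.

Mass conservation (A₁v₁ = A₂v₂) gives v₂ = 1.063 × 1240/155.7 = 8.464 m/s.

v₂ ≈ 8.464 m/s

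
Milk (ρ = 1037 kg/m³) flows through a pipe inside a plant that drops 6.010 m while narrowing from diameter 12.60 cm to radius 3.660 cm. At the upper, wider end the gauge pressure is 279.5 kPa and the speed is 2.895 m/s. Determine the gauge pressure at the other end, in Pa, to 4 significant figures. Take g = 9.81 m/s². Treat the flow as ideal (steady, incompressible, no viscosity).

By continuity, v₂ = v₁·A₁/A₂ = 2.895·(124.7/42.08) = 8.578 m/s.
Energy conservation along the streamline gives P₂ = P₁ − ½ρ(v₂² − v₁²) − ρg(h₂ − h₁).
P₂ = 279500 + ½·1037·(2.895² − 8.578²) − 1037·9.81·(−6.010) = 279500 + (-33800) − (-61140) = 306800 Pa.

P₂ = 306800 Pa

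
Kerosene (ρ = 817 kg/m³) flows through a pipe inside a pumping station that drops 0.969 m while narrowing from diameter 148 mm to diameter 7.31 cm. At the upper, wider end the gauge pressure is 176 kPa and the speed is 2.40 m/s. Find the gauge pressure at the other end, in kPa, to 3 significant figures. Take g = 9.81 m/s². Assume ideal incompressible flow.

147 kPa

Mass conservation (A₁v₁ = A₂v₂) gives v₂ = 2.40 × 172/42.0 = 9.84 m/s.
Bernoulli: P₁ + ½ρv₁² + ρg h₁ = P₂ + ½ρv₂² + ρg h₂, so P₂ = P₁ + ½ρ(v₁² − v₂²) − ρg(h₂ − h₁).
P₂ = 176000 + ½·817·(2.40² − 9.84²) − 817·9.81·(−0.969) = 176000 + (-37200) − (-7770) = 147000 Pa.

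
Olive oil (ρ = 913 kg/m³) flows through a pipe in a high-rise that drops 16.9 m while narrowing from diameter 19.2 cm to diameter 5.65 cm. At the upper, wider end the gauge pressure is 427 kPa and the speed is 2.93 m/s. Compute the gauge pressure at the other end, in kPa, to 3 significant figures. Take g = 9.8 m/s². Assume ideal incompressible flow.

The volume flow rate is constant, so v₂ = (A₁/A₂)v₁ = (290/25.1)·2.93 = 33.8 m/s.
Bernoulli: P₁ + ½ρv₁² + ρg h₁ = P₂ + ½ρv₂² + ρg h₂, so P₂ = P₁ + ½ρ(v₁² − v₂²) − ρg(h₂ − h₁).
P₂ = 427000 + ½·913·(2.93² − 33.8²) − 913·9.8·(−16.9) = 427000 + (-519000) − (-151000) = 59500 Pa.

P₂ ≈ 59.5 kPa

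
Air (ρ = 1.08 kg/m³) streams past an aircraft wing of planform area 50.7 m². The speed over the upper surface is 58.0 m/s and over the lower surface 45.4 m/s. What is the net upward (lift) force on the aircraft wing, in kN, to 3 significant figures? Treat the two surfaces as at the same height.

F ≈ 35.7 kN

The faster flow above has the lower pressure; Bernoulli (same height) gives ΔP = ½ρ(v_up² − v_low²).
ΔP = ½·1.08·(58.0² − 45.4²) = 704 Pa.
Lift = ΔP · A = 704 × 50.7 = 35700 N.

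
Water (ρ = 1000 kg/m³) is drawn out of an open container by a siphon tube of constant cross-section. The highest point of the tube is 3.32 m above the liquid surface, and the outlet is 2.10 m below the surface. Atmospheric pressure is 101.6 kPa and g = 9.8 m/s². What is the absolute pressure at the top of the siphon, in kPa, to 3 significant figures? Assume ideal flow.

Bernoulli surface→outlet gives ½v² = g·h_out, so v = √(2·9.8·2.10) = 6.42 m/s.
The bore is uniform, so the speed at the crest is the same v. Bernoulli surface→crest: P_atm = P_top + ½ρv² + ρg·h_top.
P_top = 101600 − ½·1000·6.42² − 1000·9.8·3.32 = 48500 Pa.

P_top ≈ 48.5 kPa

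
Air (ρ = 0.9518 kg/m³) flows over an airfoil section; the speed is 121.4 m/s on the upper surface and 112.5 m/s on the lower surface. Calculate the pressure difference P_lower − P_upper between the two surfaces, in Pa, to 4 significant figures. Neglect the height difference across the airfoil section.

The pressure is lower where the speed is higher: ΔP = ½ρ(v_up² − v_low²).
ΔP = ½·0.9518·(121.4² − 112.5²) = 990.7 Pa.

ΔP ≈ 990.7 Pa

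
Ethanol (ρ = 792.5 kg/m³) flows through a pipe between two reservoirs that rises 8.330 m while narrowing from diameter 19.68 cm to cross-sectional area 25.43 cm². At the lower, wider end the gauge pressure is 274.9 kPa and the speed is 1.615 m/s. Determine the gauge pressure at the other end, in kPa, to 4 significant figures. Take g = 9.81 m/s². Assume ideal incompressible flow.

P₂ ≈ 63.30 kPa

The volume flow rate is constant, so v₂ = (A₁/A₂)v₁ = (304.2/25.43)·1.615 = 19.32 m/s.
Bernoulli: P₁ + ½ρv₁² + ρg h₁ = P₂ + ½ρv₂² + ρg h₂, so P₂ = P₁ + ½ρ(v₁² − v₂²) − ρg(h₂ − h₁).
P₂ = 274900 + ½·792.5·(1.615² − 19.32²) − 792.5·9.81·(+8.330) = 274900 + (-146800) − (64760) = 63300 Pa.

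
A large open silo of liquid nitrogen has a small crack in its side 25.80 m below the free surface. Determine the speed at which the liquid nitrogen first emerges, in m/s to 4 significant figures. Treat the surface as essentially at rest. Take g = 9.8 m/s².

22.49 m/s

Torricelli's result v = √(2gh) gives v = √(2·9.8·25.80) = 22.49 m/s.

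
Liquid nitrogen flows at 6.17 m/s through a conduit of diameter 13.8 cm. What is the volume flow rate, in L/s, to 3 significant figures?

Q = A·v = 0.0150 m² × 6.17 m/s = 0.0923 m³/s.
Converting: 0.0923 m³/s × 1000 = 92.3 L/s.

Q = 92.3 L/s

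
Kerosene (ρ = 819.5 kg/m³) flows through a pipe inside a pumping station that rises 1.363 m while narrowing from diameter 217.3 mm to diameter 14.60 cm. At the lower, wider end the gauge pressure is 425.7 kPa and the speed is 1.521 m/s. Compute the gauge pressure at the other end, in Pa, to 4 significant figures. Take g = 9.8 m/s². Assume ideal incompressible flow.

P₂ = 411000 Pa

Mass conservation (A₁v₁ = A₂v₂) gives v₂ = 1.521 × 370.9/167.4 = 3.369 m/s.
Energy conservation along the streamline gives P₂ = P₁ − ½ρ(v₂² − v₁²) − ρg(h₂ − h₁).
P₂ = 425700 + ½·819.5·(1.521² − 3.369²) − 819.5·9.8·(+1.363) = 425700 + (-3704) − (10950) = 411000 Pa.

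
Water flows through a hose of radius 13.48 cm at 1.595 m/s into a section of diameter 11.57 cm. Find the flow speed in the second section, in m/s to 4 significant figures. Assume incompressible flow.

8.660 m/s

Continuity gives A₁v₁ = A₂v₂, so v₂ = (570.9 cm²)/(105.1 cm²) × 1.595 m/s = 8.660 m/s.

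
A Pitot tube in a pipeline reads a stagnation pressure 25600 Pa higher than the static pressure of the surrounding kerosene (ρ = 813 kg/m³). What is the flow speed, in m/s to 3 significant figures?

7.94 m/s

At the stagnation point the flow is brought to rest, so Bernoulli gives P_stag − P_static = ½ρv².
v = √(2ΔP/ρ) = √(2·25600/813) = 7.94 m/s.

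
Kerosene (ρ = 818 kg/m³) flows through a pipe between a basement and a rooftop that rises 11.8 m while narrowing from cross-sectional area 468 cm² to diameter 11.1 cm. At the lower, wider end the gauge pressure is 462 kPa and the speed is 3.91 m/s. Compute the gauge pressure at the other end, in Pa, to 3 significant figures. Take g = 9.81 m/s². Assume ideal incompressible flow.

The volume flow rate is constant, so v₂ = (A₁/A₂)v₁ = (468/96.8)·3.91 = 18.9 m/s.
Applying Bernoulli between the two ends and solving for P₂: P₂ = P₁ + ½ρ(v₁² − v₂²) − ρgΔh.
P₂ = 462000 + ½·818·(3.91² − 18.9²) − 818·9.81·(+11.8) = 462000 + (-140000) − (94700) = 227000 Pa.

P₂ = 227000 Pa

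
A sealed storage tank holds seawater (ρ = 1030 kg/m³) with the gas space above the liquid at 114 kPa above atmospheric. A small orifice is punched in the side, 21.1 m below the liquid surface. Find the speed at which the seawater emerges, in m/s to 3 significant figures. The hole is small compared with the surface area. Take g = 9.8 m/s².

v ≈ 25.2 m/s

Take point 1 at the surface (v₁ ≈ 0) and point 2 at the hole (at atmospheric pressure). Bernoulli: P₁ + ρg h = P_atm + ½ρv₂².
With P₁ − P_atm = 114000 Pa, v₂ = √(2gh + 2ΔP/ρ) = √(2·9.8·21.1 + 2·114000/1030) = 25.2 m/s.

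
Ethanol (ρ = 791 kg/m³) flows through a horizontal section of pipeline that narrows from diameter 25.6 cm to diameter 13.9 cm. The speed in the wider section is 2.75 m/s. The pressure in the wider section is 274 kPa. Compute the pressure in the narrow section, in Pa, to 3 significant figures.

243000 Pa

The volume flow rate is constant, so v₂ = (A₁/A₂)v₁ = (515/152)·2.75 = 9.33 m/s.
The pipe is horizontal, so Bernoulli reduces to P₁ + ½ρv₁² = P₂ + ½ρv₂².
P₂ = P₁ − ½ρ(v₂² − v₁²) = 274000 − ½·791·(9.33² − 2.75²) = 274000 − 31400 = 243000 Pa.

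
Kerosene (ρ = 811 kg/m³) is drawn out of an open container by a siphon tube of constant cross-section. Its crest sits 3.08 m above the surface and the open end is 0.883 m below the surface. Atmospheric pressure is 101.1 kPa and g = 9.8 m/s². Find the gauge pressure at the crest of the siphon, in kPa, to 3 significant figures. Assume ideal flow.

From the surface to the outlet (both open to atmosphere, surface at rest): v = √(2g·h_out) = √(2·9.8·0.883) = 4.16 m/s.
Continuity keeps v the same throughout the tube; from surface to crest, P_atm + 0 = P_top + ½ρv² + ρg·h_top.
P_top = 101100 − ½·811·4.16² − 811·9.8·3.08 = 69600 Pa. So P_gauge = P_top − P_atm = -31500 Pa.

-31.5 kPa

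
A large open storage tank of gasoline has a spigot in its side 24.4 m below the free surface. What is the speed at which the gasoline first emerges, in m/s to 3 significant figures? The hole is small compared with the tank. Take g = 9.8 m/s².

Bernoulli from surface to hole (P equal, v_surface ≈ 0): v = √(2gh) = √(2×9.8×24.4) = 21.9 m/s.

v ≈ 21.9 m/s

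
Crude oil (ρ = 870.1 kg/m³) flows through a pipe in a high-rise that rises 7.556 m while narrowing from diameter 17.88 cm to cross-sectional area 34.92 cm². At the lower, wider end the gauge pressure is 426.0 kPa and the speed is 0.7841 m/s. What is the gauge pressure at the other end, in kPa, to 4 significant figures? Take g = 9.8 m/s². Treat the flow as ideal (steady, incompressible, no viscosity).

P₂ = 348.0 kPa

By continuity, v₂ = v₁·A₁/A₂ = 0.7841·(251.1/34.92) = 5.638 m/s.
Bernoulli: P₁ + ½ρv₁² + ρg h₁ = P₂ + ½ρv₂² + ρg h₂, so P₂ = P₁ + ½ρ(v₁² − v₂²) − ρg(h₂ − h₁).
P₂ = 426000 + ½·870.1·(0.7841² − 5.638²) − 870.1·9.8·(+7.556) = 426000 + (-13560) − (64430) = 348000 Pa.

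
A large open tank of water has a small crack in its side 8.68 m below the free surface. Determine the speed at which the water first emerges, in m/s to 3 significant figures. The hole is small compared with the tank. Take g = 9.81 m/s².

Torricelli's result v = √(2gh) gives v = √(2·9.81·8.68) = 13.0 m/s.

v ≈ 13.0 m/s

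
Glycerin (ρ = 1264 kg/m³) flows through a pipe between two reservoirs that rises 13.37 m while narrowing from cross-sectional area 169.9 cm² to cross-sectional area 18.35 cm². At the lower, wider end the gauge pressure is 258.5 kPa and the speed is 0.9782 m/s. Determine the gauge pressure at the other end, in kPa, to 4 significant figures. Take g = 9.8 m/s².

By continuity, v₂ = v₁·A₁/A₂ = 0.9782·(169.9/18.35) = 9.057 m/s.
Applying Bernoulli between the two ends and solving for P₂: P₂ = P₁ + ½ρ(v₁² − v₂²) − ρgΔh.
P₂ = 258500 + ½·1264·(0.9782² − 9.057²) − 1264·9.8·(+13.37) = 258500 + (-51240) − (165600) = 41650 Pa.

P₂ = 41.65 kPa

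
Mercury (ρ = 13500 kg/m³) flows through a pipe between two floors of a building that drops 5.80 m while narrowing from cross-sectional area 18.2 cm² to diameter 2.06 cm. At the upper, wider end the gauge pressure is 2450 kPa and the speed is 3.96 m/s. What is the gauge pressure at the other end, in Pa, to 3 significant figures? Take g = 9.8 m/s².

167000 Pa

Mass conservation (A₁v₁ = A₂v₂) gives v₂ = 3.96 × 18.2/3.33 = 21.6 m/s.
Bernoulli: P₁ + ½ρv₁² + ρg h₁ = P₂ + ½ρv₂² + ρg h₂, so P₂ = P₁ + ½ρ(v₁² − v₂²) − ρg(h₂ − h₁).
P₂ = 2450000 + ½·13500·(3.96² − 21.6²) − 13500·9.8·(−5.80) = 2450000 + (-3050000) − (-767000) = 167000 Pa.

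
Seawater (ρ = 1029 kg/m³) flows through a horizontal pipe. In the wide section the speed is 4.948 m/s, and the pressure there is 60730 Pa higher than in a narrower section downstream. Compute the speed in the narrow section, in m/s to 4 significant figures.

Along the level pipe P + ½ρv² is conserved, hence v₂² = v₁² + 2(P₁ − P₂)/ρ.
v₂ = √(4.948² + 2·60730/1029) = √(24.48 + 118.0) = 11.94 m/s.

v₂ = 11.94 m/s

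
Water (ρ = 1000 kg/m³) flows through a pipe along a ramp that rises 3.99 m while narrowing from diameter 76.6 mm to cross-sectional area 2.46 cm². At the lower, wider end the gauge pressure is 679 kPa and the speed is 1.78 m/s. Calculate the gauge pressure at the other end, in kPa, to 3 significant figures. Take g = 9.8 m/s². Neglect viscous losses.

Continuity gives A₁v₁ = A₂v₂, so v₂ = (46.1 cm²)/(2.46 cm²) × 1.78 m/s = 33.3 m/s.
Bernoulli: P₁ + ½ρv₁² + ρg h₁ = P₂ + ½ρv₂² + ρg h₂, so P₂ = P₁ + ½ρ(v₁² − v₂²) − ρg(h₂ − h₁).
P₂ = 679000 + ½·1000·(1.78² − 33.3²) − 1000·9.8·(+3.99) = 679000 + (-554000) − (39100) = 85500 Pa.

85.5 kPa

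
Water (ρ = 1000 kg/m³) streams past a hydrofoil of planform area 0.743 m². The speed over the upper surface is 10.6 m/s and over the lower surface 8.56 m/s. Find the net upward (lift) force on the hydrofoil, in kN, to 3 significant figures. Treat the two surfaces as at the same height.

The faster flow above has the lower pressure; Bernoulli (same height) gives ΔP = ½ρ(v_up² − v_low²).
ΔP = ½·1000·(10.6² − 8.56²) = 19500 Pa.
Lift = ΔP · A = 19500 × 0.743 = 14500 N.

14.5 kN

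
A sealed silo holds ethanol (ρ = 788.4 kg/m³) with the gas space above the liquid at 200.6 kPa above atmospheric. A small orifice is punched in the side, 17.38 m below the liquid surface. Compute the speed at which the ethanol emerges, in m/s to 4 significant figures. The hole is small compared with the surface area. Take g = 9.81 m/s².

Take point 1 at the surface (v₁ ≈ 0) and point 2 at the hole (at atmospheric pressure). Bernoulli: P₁ + ρg h = P_atm + ½ρv₂².
With P₁ − P_atm = 200600 Pa, v₂ = √(2gh + 2ΔP/ρ) = √(2·9.81·17.38 + 2·200600/788.4) = 29.15 m/s.

v ≈ 29.15 m/s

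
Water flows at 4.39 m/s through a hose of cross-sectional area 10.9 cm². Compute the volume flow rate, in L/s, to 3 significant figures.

Q ≈ 4.79 L/s

Q = A·v = 0.00109 m² × 4.39 m/s = 0.00479 m³/s.
Converting: 0.00479 m³/s × 1000 = 4.79 L/s.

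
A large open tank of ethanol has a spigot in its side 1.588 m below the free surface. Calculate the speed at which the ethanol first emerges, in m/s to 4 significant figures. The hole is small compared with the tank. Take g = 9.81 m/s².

v = 5.582 m/s

With the surface at rest and both surface and jet at atmospheric pressure, Bernoulli gives ρg h = ½ρv², so v = √(2gh) = √(2·9.81·1.588) = 5.582 m/s.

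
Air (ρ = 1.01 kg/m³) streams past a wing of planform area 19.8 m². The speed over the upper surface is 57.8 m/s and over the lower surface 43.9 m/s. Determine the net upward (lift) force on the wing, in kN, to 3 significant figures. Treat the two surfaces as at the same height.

F ≈ 14.1 kN

From P + ½ρv² = const at equal height, P_low − P_up = ½ρ(v_up² − v_low²).
ΔP = ½·1.01·(57.8² − 43.9²) = 714 Pa.
Lift = ΔP · A = 714 × 19.8 = 14100 N.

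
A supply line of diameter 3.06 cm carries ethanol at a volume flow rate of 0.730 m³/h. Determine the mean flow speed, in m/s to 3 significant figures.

0.276 m/s

Q = 0.730 m³/h = 0.000203 m³/s.
v = Q/A = 0.000203 / 0.000735 = 0.276 m/s.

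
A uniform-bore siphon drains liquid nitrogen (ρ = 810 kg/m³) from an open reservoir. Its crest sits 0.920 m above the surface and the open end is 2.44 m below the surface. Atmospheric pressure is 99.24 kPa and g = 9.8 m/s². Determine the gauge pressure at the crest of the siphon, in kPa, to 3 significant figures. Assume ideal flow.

-26.7 kPa

From the surface to the outlet (both open to atmosphere, surface at rest): v = √(2g·h_out) = √(2·9.8·2.44) = 6.92 m/s.
Continuity keeps v the same throughout the tube; from surface to crest, P_atm + 0 = P_top + ½ρv² + ρg·h_top.
P_top = 99240 − ½·810·6.92² − 810·9.8·0.920 = 72600 Pa. So P_gauge = P_top − P_atm = -26700 Pa.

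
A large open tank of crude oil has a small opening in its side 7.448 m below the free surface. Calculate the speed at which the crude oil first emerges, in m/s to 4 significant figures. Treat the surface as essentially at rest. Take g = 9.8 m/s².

v ≈ 12.08 m/s

Bernoulli from surface to hole (P equal, v_surface ≈ 0): v = √(2gh) = √(2×9.8×7.448) = 12.08 m/s.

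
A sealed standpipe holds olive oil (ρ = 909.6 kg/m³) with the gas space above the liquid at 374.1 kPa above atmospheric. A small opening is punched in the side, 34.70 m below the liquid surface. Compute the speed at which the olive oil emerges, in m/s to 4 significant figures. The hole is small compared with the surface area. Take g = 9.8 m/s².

38.76 m/s

Take point 1 at the surface (v₁ ≈ 0) and point 2 at the hole (at atmospheric pressure). Bernoulli: P₁ + ρg h = P_atm + ½ρv₂².
With P₁ − P_atm = 374100 Pa, v₂ = √(2gh + 2ΔP/ρ) = √(2·9.8·34.70 + 2·374100/909.6) = 38.76 m/s.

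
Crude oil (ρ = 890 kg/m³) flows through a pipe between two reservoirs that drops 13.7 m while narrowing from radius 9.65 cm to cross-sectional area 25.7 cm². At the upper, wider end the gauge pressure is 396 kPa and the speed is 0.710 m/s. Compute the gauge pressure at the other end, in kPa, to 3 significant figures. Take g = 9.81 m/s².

P₂ ≈ 487 kPa

Mass conservation (A₁v₁ = A₂v₂) gives v₂ = 0.710 × 293/25.7 = 8.08 m/s.
Applying Bernoulli between the two ends and solving for P₂: P₂ = P₁ + ½ρ(v₁² − v₂²) − ρgΔh.
P₂ = 396000 + ½·890·(0.710² − 8.08²) − 890·9.81·(−13.7) = 396000 + (-28800) − (-120000) = 487000 Pa.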